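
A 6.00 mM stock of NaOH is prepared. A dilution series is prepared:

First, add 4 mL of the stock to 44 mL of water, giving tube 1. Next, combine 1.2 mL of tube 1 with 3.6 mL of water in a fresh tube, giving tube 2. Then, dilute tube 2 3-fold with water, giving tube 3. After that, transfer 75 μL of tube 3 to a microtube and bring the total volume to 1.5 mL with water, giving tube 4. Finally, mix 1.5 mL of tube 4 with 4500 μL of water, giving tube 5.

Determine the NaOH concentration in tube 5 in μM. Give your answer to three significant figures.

0.521 μM

Step 1: 4 mL + 44 mL = 48 mL total → factor 48/4 = 12
Step 2: 1.2 mL + 3.6 mL = 4.8 mL total → factor 4.8/1.2 = 4
Step 3: 3-fold → factor 3
Step 4: 75 μL brought to 1.5 mL → factor 1500/75 = 20
Step 5: 1.5 mL + 4500 μL = 6 mL total → factor 6/1.5 = 4
Overall dilution factor = 12 × 4 × 3 × 20 × 4 = 11520
Final = 6.00 mM / 11520 = 0.0005208 mM = 0.521 μM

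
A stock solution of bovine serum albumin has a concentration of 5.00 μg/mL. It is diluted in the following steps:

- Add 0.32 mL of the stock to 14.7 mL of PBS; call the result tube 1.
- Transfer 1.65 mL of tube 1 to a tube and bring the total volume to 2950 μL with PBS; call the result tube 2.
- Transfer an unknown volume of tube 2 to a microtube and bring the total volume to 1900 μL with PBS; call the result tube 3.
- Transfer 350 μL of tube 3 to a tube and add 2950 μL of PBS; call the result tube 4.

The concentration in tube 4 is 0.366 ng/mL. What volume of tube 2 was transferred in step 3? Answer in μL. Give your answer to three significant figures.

110 μL

Step 1: 0.32 mL + 14.7 mL = 15.02 mL total → factor 15.02/0.32 = 46.938
Step 2: 1.65 mL brought to 2950 μL → factor 2.95/1.65 = 1.7879
Step 3: v brought to 1900 μL → factor = 1900 μL/v
Step 4: 350 μL + 2950 μL = 3300 μL total → factor 3300/350 = 9.4286
Product of known-step factors = 791.23
Overall factor = 5.00 μg/mL / (0.366 ng/mL) = 13661
Step-3 factor = 13661 / 791.23 = 17.266
v = 1900 μL / 17.266 = 110 μL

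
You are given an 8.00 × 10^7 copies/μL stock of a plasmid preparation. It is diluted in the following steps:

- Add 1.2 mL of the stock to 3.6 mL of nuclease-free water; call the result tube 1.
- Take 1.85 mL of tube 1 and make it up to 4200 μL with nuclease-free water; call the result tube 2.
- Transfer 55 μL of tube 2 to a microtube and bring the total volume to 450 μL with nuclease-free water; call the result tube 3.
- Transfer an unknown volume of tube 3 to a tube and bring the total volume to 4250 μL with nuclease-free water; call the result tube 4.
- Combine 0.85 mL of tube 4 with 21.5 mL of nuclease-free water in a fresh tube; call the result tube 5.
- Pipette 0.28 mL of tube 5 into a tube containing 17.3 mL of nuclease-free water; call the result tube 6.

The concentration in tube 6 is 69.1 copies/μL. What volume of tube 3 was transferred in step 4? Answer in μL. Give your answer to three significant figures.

450 μL

Step 1: 1.2 mL + 3.6 mL = 4.8 mL total → factor 4.8/1.2 = 4
Step 2: 1.85 mL brought to 4200 μL → factor 4.2/1.85 = 2.2703
Step 3: 55 μL brought to 450 μL → factor 450/55 = 8.1818
Step 4: v brought to 4250 μL → factor = 4250 μL/v
Step 5: 0.85 mL + 21.5 mL = 22.35 mL total → factor 22.35/0.85 = 26.294
Step 6: 0.28 mL + 17.3 mL = 17.58 mL total → factor 17.58/0.28 = 62.786
Product of known-step factors = 1.2266 × 10^5
Overall factor = 8.00 × 10^7 copies/μL / (69.1 copies/μL) = 1.1577 × 10^6
Step-4 factor = 1.1577 × 10^6 / 1.2266 × 10^5 = 9.4385
v = 4250 μL / 9.4385 = 450 μL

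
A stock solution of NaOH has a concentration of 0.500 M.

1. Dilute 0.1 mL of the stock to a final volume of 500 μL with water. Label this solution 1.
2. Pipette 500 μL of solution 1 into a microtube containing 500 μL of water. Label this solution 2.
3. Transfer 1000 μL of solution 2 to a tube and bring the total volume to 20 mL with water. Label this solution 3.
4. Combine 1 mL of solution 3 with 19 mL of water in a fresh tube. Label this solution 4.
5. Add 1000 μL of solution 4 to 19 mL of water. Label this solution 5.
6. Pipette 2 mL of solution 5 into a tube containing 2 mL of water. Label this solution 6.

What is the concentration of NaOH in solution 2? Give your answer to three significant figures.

Step 1: 0.1 mL brought to 500 μL → factor 0.5/0.1 = 5
Step 2: 500 μL + 500 μL = 1000 μL total → factor 1000/500 = 2
Dilution factor through solution 2 = 5 × 2 = 10
[solution 2] = 0.500 M / 10 = 0.0500 M

0.0500 M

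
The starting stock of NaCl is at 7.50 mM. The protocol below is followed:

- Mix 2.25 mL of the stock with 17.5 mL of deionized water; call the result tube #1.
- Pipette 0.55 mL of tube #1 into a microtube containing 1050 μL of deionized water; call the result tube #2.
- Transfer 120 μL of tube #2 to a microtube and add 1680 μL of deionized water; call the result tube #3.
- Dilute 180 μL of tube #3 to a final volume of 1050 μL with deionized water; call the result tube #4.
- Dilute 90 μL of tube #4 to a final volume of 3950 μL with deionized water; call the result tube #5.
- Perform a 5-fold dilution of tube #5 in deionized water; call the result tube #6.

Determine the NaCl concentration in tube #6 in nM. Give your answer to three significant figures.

15.3 nM

Step 1: 2.25 mL + 17.5 mL = 19.75 mL total → factor 19.75/2.25 = 8.7778
Step 2: 0.55 mL + 1050 μL = 1.6 mL total → factor 1.6/0.55 = 2.9091
Step 3: 120 μL + 1680 μL = 1800 μL total → factor 1800/120 = 15
Step 4: 180 μL brought to 1050 μL → factor 1050/180 = 5.8333
Step 5: 90 μL brought to 3950 μL → factor 3950/90 = 43.889
Step 6: 5-fold → factor 5
Overall dilution factor = 8.7778 × 2.9091 × 15 × 5.8333 × 43.889 × 5 = 4.9031 × 10^5
Final = 7.50 mM / 4.9031 × 10^5 = 1.530 × 10^-5 mM = 15.3 nM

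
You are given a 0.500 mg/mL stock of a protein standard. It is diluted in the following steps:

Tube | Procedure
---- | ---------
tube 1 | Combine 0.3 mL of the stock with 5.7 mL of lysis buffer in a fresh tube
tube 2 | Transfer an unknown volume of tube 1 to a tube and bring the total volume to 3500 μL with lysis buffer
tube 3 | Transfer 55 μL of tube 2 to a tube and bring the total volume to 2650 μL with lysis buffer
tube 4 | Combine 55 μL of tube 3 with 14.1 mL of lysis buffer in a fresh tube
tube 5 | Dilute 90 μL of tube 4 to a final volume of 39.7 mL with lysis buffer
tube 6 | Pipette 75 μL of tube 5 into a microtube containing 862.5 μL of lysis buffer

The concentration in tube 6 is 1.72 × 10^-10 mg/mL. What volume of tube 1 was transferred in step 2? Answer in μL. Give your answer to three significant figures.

Step 1: 0.3 mL + 5.7 mL = 6 mL total → factor 6/0.3 = 20
Step 2: v brought to 3500 μL → factor = 3500 μL/v
Step 3: 55 μL brought to 2650 μL → factor 2650/55 = 48.182
Step 4: 55 μL + 14.1 mL = 14155 μL total → factor 14155/55 = 257.36
Step 5: 90 μL brought to 39.7 mL → factor 39700/90 = 441.11
Step 6: 75 μL + 862.5 μL = 937.5 μL total → factor 937.5/75 = 12.5
Product of known-step factors = 1.3675 × 10^9
Overall factor = 0.500 mg/mL / (1.72 × 10^-10 mg/mL) = 2.907 × 10^9
Step-2 factor = 2.907 × 10^9 / 1.3675 × 10^9 = 2.1258
v = 3500 μL / 2.1258 = 1.65 × 10^3 μL

1.65 × 10^3 μL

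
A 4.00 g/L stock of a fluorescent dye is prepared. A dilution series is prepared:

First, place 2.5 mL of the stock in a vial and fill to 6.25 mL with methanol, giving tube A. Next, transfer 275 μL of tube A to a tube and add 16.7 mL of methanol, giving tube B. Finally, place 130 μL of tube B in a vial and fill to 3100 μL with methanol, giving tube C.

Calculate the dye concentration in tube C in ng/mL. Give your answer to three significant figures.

1.09 × 10^3 ng/mL

Step 1: 2.5 mL brought to 6.25 mL → factor 6.25/2.5 = 2.5
Step 2: 275 μL + 16.7 mL = 16975 μL total → factor 16975/275 = 61.727
Step 3: 130 μL brought to 3100 μL → factor 3100/130 = 23.846
Dilution factor through tube C = 2.5 × 61.727 × 23.846 = 3679.9
[tube C] = 4.00 g/L / 3679.9 = 0.001087 g/L = 1.09 × 10^3 ng/mL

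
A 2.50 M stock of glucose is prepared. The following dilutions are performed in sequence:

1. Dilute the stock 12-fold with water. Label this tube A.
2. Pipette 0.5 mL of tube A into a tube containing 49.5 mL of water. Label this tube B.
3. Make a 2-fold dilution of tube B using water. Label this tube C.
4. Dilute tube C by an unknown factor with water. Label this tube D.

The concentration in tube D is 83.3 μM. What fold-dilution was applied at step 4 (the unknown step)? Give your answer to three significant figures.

12.5-fold

Step 1: 12-fold → factor 12
Step 2: 0.5 mL + 49.5 mL = 50 mL total → factor 50/0.5 = 100
Step 3: 2-fold → factor 2
Step 4: unknown factor x
Product of known-step factors = 2400
Overall factor = 2.50 M / (83.3 μM) = 30012
x = 30012 / 2400 = 12.5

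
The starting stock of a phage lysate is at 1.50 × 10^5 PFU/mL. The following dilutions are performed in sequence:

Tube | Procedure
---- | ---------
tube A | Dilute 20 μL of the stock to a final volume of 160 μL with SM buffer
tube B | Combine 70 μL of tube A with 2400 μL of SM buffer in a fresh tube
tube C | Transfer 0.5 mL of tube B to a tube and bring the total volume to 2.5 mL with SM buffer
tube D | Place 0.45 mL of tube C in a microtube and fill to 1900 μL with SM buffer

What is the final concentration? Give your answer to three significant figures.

Step 1: 20 μL brought to 160 μL → factor 160/20 = 8
Step 2: 70 μL + 2400 μL = 2470 μL total → factor 2470/70 = 35.286
Step 3: 0.5 mL brought to 2.5 mL → factor 2.5/0.5 = 5
Step 4: 0.45 mL brought to 1900 μL → factor 1.9/0.45 = 4.2222
Overall dilution factor = 8 × 35.286 × 5 × 4.2222 = 5959.4
Final = 1.50 × 10^5 PFU/mL / 5959.4 = 25.2 PFU/mL

25.2 PFU/mL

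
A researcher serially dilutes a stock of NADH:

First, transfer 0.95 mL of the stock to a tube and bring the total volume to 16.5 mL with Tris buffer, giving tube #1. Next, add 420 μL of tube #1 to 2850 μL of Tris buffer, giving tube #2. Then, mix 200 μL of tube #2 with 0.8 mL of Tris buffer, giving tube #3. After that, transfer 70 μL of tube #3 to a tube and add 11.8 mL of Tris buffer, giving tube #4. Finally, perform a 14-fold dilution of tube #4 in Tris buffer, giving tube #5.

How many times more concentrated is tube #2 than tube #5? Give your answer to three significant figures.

1.19 × 10^4

Step 1: 0.95 mL brought to 16.5 mL → factor 16.5/0.95 = 17.368
Step 2: 420 μL + 2850 μL = 3270 μL total → factor 3270/420 = 7.7857
Step 3: 200 μL + 0.8 mL = 1000 μL total → factor 1000/200 = 5
Step 4: 70 μL + 11.8 mL = 11870 μL total → factor 11870/70 = 169.57
Step 5: 14-fold → factor 14
Dilution factor to tube #2 = 135.23; to tube #5 = 1.6051 × 10^6
[tube #2]/[tube #5] = (factor to tube #5)/(factor to tube #2) = 1.6051 × 10^6/135.23 = 1.19 × 10^4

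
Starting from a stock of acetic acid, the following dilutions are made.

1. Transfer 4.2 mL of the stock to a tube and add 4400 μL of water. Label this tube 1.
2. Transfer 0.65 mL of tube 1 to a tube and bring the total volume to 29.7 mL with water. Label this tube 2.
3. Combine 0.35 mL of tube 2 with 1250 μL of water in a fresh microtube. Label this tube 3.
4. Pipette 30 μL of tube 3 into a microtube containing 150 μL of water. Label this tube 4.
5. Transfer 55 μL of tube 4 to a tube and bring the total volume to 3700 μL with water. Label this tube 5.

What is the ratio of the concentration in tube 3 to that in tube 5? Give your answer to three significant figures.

Step 1: 4.2 mL + 4400 μL = 8.6 mL total → factor 8.6/4.2 = 2.0476
Step 2: 0.65 mL brought to 29.7 mL → factor 29.7/0.65 = 45.692
Step 3: 0.35 mL + 1250 μL = 1.6 mL total → factor 1.6/0.35 = 4.5714
Step 4: 30 μL + 150 μL = 180 μL total → factor 180/30 = 6
Step 5: 55 μL brought to 3700 μL → factor 3700/55 = 67.273
Dilution factor to tube 3 = 427.7; to tube 5 = 1.7264 × 10^5
[tube 3]/[tube 5] = (factor to tube 5)/(factor to tube 3) = 1.7264 × 10^5/427.7 = 404

404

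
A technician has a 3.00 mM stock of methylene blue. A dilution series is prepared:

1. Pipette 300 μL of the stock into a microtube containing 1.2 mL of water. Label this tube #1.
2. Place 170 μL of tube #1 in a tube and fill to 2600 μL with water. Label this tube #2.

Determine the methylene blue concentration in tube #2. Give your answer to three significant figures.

0.0392 mM

Step 1: 300 μL + 1.2 mL = 1500 μL total → factor 1500/300 = 5
Step 2: 170 μL brought to 2600 μL → factor 2600/170 = 15.294
Overall dilution factor = 5 × 15.294 = 76.471
Final = 3.00 mM / 76.471 = 0.0392 mM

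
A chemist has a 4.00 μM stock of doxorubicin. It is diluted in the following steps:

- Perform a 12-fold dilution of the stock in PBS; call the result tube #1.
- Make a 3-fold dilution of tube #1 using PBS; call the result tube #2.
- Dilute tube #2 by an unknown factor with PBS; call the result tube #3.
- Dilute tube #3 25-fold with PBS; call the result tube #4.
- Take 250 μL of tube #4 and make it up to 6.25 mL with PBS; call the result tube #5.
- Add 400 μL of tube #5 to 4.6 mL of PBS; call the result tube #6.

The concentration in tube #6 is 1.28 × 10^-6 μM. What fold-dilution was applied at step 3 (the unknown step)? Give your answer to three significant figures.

11.1-fold

Step 1: 12-fold → factor 12
Step 2: 3-fold → factor 3
Step 3: unknown factor x
Step 4: 25-fold → factor 25
Step 5: 250 μL brought to 6.25 mL → factor 6250/250 = 25
Step 6: 400 μL + 4.6 mL = 5000 μL total → factor 5000/400 = 12.5
Product of known-step factors = 2.8125 × 10^5
Overall factor = 4.00 μM / (1.28 × 10^-6 μM) = 3.125 × 10^6
x = 3.125 × 10^6 / 2.8125 × 10^5 = 11.1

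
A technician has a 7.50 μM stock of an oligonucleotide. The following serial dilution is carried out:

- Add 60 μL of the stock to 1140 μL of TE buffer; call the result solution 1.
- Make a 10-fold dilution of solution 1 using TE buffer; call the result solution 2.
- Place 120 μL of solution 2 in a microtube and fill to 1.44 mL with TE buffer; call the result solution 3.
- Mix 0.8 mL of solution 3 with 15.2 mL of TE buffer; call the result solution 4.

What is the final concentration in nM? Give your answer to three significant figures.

Step 1: 60 μL + 1140 μL = 1200 μL total → factor 1200/60 = 20
Step 2: 10-fold → factor 10
Step 3: 120 μL brought to 1.44 mL → factor 1440/120 = 12
Step 4: 0.8 mL + 15.2 mL = 16 mL total → factor 16/0.8 = 20
Overall dilution factor = 20 × 10 × 12 × 20 = 48000
Final = 7.50 μM / 48000 = 0.0001563 μM = 0.156 nM

0.156 nM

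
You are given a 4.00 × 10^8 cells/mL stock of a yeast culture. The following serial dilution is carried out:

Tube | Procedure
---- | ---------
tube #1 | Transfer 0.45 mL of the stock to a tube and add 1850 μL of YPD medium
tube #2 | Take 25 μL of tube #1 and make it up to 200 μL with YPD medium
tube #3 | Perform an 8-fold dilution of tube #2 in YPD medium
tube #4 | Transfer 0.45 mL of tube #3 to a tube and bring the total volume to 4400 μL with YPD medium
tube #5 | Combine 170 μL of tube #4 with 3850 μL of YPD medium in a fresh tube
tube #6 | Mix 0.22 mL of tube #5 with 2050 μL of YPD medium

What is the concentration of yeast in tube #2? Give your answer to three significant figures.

Step 1: 0.45 mL + 1850 μL = 2.3 mL total → factor 2.3/0.45 = 5.1111
Step 2: 25 μL brought to 200 μL → factor 200/25 = 8
Dilution factor through tube #2 = 5.1111 × 8 = 40.889
[tube #2] = 4.00 × 10^8 cells/mL / 40.889 = 9.78 × 10^6 cells/mL

9.78 × 10^6 cells/mL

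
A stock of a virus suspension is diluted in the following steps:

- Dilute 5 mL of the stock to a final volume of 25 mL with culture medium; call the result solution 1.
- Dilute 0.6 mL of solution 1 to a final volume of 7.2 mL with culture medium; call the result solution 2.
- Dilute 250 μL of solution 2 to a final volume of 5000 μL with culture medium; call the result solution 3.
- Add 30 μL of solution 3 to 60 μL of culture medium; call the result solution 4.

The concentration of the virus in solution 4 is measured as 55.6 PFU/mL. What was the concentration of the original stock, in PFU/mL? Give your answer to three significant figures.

2.00 × 10^5 PFU/mL

Step 1: 5 mL brought to 25 mL → factor 25/5 = 5
Step 2: 0.6 mL brought to 7.2 mL → factor 7.2/0.6 = 12
Step 3: 250 μL brought to 5000 μL → factor 5000/250 = 20
Step 4: 30 μL + 60 μL = 90 μL total → factor 90/30 = 3
Overall dilution factor = 5 × 12 × 20 × 3 = 3600
Stock = 55.6 PFU/mL × 3600 = 2.00 × 10^5 PFU/mL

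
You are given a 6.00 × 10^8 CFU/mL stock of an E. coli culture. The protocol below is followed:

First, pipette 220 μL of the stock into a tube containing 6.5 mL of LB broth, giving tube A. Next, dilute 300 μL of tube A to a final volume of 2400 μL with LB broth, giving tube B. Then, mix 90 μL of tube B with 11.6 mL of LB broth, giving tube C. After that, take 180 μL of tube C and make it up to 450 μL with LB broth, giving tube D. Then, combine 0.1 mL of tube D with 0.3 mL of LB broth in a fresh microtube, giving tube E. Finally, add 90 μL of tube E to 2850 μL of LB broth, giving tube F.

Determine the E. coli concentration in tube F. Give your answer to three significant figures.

Step 1: 220 μL + 6.5 mL = 6720 μL total → factor 6720/220 = 30.545
Step 2: 300 μL brought to 2400 μL → factor 2400/300 = 8
Step 3: 90 μL + 11.6 mL = 11690 μL total → factor 11690/90 = 129.89
Step 4: 180 μL brought to 450 μL → factor 450/180 = 2.5
Step 5: 0.1 mL + 0.3 mL = 0.4 mL total → factor 0.4/0.1 = 4
Step 6: 90 μL + 2850 μL = 2940 μL total → factor 2940/90 = 32.667
Overall dilution factor = 30.545 × 8 × 129.89 × 2.5 × 4 × 32.667 = 1.0368 × 10^7
Final = 6.00 × 10^8 CFU/mL / 1.0368 × 10^7 = 57.9 CFU/mL

57.9 CFU/mL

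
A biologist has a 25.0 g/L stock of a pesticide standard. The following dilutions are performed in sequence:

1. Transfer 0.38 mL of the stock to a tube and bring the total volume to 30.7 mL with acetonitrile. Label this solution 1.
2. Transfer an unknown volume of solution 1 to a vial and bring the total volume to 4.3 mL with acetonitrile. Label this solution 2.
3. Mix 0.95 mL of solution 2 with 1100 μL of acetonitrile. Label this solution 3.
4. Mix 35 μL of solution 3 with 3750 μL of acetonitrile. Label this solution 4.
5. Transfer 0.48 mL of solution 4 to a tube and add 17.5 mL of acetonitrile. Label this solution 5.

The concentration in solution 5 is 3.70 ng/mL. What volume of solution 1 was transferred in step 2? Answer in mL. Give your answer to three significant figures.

Step 1: 0.38 mL brought to 30.7 mL → factor 30.7/0.38 = 80.789
Step 2: v brought to 4.3 mL → factor = 4.3 mL/v
Step 3: 0.95 mL + 1100 μL = 2.05 mL total → factor 2.05/0.95 = 2.1579
Step 4: 35 μL + 3750 μL = 3785 μL total → factor 3785/35 = 108.14
Step 5: 0.48 mL + 17.5 mL = 17.98 mL total → factor 17.98/0.48 = 37.458
Product of known-step factors = 7.0621 × 10^5
Overall factor = 25.0 g/L / (3.70 ng/mL) = 6.7568 × 10^6
Step-2 factor = 6.7568 × 10^6 / 7.0621 × 10^5 = 9.5677
v = 4.3 mL / 9.5677 = 0.449 mL

0.449 mL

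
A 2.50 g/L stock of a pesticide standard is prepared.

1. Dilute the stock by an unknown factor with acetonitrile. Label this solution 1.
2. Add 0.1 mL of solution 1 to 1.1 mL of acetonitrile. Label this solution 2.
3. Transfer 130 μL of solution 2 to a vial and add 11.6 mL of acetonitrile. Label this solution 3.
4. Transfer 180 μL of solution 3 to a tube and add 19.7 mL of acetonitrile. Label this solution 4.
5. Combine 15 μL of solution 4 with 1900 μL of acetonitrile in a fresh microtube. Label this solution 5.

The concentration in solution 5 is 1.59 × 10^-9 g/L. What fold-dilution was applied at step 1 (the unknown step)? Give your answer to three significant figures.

Step 1: unknown factor x
Step 2: 0.1 mL + 1.1 mL = 1.2 mL total → factor 1.2/0.1 = 12
Step 3: 130 μL + 11.6 mL = 11730 μL total → factor 11730/130 = 90.231
Step 4: 180 μL + 19.7 mL = 19880 μL total → factor 19880/180 = 110.44
Step 5: 15 μL + 1900 μL = 1915 μL total → factor 1915/15 = 127.67
Product of known-step factors = 1.5267 × 10^7
Overall factor = 2.50 g/L / (1.59 × 10^-9 g/L) = 1.5723 × 10^9
x = 1.5723 × 10^9 / 1.5267 × 10^7 = 103

103-fold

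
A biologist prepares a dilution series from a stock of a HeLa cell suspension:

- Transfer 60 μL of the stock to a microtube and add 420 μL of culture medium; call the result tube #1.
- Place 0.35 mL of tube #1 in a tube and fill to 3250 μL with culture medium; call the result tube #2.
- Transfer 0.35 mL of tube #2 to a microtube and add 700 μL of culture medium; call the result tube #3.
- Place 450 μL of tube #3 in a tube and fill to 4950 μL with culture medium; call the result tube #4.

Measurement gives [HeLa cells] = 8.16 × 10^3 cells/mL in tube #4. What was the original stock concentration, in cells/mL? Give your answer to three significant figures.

Step 1: 60 μL + 420 μL = 480 μL total → factor 480/60 = 8
Step 2: 0.35 mL brought to 3250 μL → factor 3.25/0.35 = 9.2857
Step 3: 0.35 mL + 700 μL = 1.05 mL total → factor 1.05/0.35 = 3
Step 4: 450 μL brought to 4950 μL → factor 4950/450 = 11
Overall dilution factor = 8 × 9.2857 × 3 × 11 = 2451.4
Stock = 8.16 × 10^3 cells/mL × 2451.4 = 2.00 × 10^7 cells/mL

2.00 × 10^7 cells/mL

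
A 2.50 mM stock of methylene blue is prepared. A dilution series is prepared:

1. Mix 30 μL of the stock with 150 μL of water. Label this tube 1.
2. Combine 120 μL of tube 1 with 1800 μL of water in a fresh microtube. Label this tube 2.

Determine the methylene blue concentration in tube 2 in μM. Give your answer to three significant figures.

26.0 μM

Step 1: 30 μL + 150 μL = 180 μL total → factor 180/30 = 6
Step 2: 120 μL + 1800 μL = 1920 μL total → factor 1920/120 = 16
Overall dilution factor = 6 × 16 = 96
Final = 2.50 mM / 96 = 0.02604 mM = 26.0 μM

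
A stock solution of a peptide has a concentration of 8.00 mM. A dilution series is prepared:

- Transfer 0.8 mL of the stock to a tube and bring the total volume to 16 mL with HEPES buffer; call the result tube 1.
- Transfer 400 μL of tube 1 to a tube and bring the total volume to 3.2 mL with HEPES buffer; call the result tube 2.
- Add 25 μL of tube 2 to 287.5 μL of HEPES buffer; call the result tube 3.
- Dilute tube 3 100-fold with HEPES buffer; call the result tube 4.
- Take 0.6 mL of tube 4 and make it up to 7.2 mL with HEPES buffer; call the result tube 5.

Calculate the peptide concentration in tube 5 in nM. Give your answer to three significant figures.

Step 1: 0.8 mL brought to 16 mL → factor 16/0.8 = 20
Step 2: 400 μL brought to 3.2 mL → factor 3200/400 = 8
Step 3: 25 μL + 287.5 μL = 312.5 μL total → factor 312.5/25 = 12.5
Step 4: 100-fold → factor 100
Step 5: 0.6 mL brought to 7.2 mL → factor 7.2/0.6 = 12
Dilution factor through tube 5 = 20 × 8 × 12.5 × 100 × 12 = 2.4 × 10^6
[tube 5] = 8.00 mM / 2.4 × 10^6 = 3.333 × 10^-6 mM = 3.33 nM

3.33 nM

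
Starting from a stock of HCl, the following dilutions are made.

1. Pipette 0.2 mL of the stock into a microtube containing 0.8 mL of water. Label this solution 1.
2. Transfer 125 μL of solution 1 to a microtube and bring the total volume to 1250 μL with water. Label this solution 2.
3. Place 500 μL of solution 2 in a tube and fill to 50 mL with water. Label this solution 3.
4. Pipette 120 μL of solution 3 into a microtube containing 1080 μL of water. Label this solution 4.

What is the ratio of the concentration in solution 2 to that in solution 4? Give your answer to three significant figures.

Step 1: 0.2 mL + 0.8 mL = 1 mL total → factor 1/0.2 = 5
Step 2: 125 μL brought to 1250 μL → factor 1250/125 = 10
Step 3: 500 μL brought to 50 mL → factor 50000/500 = 100
Step 4: 120 μL + 1080 μL = 1200 μL total → factor 1200/120 = 10
Dilution factor to solution 2 = 50; to solution 4 = 50000
[solution 2]/[solution 4] = (factor to solution 4)/(factor to solution 2) = 50000/50 = 1.00 × 10^3

1.00 × 10^3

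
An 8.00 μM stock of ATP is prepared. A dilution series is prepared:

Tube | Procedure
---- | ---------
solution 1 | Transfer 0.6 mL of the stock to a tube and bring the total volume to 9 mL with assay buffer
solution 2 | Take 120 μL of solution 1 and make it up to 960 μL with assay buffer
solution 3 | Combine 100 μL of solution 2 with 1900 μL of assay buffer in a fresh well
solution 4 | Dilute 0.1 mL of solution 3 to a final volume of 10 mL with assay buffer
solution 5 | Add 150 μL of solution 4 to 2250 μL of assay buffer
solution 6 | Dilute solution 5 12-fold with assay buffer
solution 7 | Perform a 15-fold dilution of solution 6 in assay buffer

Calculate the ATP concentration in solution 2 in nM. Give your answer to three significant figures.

66.7 nM

Step 1: 0.6 mL brought to 9 mL → factor 9/0.6 = 15
Step 2: 120 μL brought to 960 μL → factor 960/120 = 8
Dilution factor through solution 2 = 15 × 8 = 120
[solution 2] = 8.00 μM / 120 = 0.06667 μM = 66.7 nM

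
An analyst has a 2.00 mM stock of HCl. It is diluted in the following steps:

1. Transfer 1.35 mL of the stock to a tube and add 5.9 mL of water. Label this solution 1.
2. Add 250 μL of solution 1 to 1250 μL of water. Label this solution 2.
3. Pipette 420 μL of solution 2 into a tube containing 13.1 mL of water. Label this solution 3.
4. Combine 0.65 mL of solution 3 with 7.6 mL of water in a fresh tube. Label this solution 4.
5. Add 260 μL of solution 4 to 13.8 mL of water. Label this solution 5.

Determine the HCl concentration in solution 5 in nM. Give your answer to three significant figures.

2.81 nM

Step 1: 1.35 mL + 5.9 mL = 7.25 mL total → factor 7.25/1.35 = 5.3704
Step 2: 250 μL + 1250 μL = 1500 μL total → factor 1500/250 = 6
Step 3: 420 μL + 13.1 mL = 13520 μL total → factor 13520/420 = 32.19
Step 4: 0.65 mL + 7.6 mL = 8.25 mL total → factor 8.25/0.65 = 12.692
Step 5: 260 μL + 13.8 mL = 14060 μL total → factor 14060/260 = 54.077
Overall dilution factor = 5.3704 × 6 × 32.19 × 12.692 × 54.077 = 7.1193 × 10^5
Final = 2.00 mM / 7.1193 × 10^5 = 2.809 × 10^-6 mM = 2.81 nM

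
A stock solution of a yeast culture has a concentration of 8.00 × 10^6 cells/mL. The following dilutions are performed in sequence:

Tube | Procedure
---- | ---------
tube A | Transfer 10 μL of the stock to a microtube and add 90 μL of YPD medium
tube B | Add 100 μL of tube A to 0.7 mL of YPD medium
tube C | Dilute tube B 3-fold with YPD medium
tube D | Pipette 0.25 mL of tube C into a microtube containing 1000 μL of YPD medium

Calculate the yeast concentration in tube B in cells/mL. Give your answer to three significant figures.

Step 1: 10 μL + 90 μL = 100 μL total → factor 100/10 = 10
Step 2: 100 μL + 0.7 mL = 800 μL total → factor 800/100 = 8
Dilution factor through tube B = 10 × 8 = 80
[tube B] = 8.00 × 10^6 cells/mL / 80 = 1.00 × 10^5 cells/mL

1.00 × 10^5 cells/mL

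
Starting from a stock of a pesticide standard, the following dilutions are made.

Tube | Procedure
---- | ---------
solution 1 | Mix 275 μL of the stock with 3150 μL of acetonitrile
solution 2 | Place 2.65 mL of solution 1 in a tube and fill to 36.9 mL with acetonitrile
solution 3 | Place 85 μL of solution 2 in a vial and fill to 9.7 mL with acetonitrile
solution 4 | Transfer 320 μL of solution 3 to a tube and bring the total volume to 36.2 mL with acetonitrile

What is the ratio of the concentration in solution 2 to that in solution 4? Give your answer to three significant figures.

Step 1: 275 μL + 3150 μL = 3425 μL total → factor 3425/275 = 12.455
Step 2: 2.65 mL brought to 36.9 mL → factor 36.9/2.65 = 13.925
Step 3: 85 μL brought to 9.7 mL → factor 9700/85 = 114.12
Step 4: 320 μL brought to 36.2 mL → factor 36200/320 = 113.12
Dilution factor to solution 2 = 173.42; to solution 4 = 2.2388 × 10^6
[solution 2]/[solution 4] = (factor to solution 4)/(factor to solution 2) = 2.2388 × 10^6/173.42 = 1.29 × 10^4

1.29 × 10^4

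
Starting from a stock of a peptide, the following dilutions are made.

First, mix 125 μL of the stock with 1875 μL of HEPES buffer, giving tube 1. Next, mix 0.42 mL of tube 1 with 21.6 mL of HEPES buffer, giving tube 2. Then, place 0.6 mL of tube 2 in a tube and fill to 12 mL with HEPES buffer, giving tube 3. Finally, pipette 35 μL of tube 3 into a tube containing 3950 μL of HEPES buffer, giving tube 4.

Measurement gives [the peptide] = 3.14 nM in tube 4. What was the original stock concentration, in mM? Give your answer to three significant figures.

Step 1: 125 μL + 1875 μL = 2000 μL total → factor 2000/125 = 16
Step 2: 0.42 mL + 21.6 mL = 22.02 mL total → factor 22.02/0.42 = 52.429
Step 3: 0.6 mL brought to 12 mL → factor 12/0.6 = 20
Step 4: 35 μL + 3950 μL = 3985 μL total → factor 3985/35 = 113.86
Overall dilution factor = 16 × 52.429 × 20 × 113.86 = 1.9102 × 10^6
Stock = 3.14 nM × 1.9102 × 10^6 = 5.998 × 10^6 nM = 6.00 mM

6.00 mM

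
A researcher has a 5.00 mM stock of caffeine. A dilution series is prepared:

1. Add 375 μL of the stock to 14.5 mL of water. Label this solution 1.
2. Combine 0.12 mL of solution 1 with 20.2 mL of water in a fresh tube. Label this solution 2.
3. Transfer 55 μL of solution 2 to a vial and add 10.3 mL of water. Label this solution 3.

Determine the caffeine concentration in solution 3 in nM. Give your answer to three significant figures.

3.95 nM

Step 1: 375 μL + 14.5 mL = 14875 μL total → factor 14875/375 = 39.667
Step 2: 0.12 mL + 20.2 mL = 20.32 mL total → factor 20.32/0.12 = 169.33
Step 3: 55 μL + 10.3 mL = 10355 μL total → factor 10355/55 = 188.27
Overall dilution factor = 39.667 × 169.33 × 188.27 = 1.2646 × 10^6
Final = 5.00 mM / 1.2646 × 10^6 = 3.954 × 10^-6 mM = 3.95 nM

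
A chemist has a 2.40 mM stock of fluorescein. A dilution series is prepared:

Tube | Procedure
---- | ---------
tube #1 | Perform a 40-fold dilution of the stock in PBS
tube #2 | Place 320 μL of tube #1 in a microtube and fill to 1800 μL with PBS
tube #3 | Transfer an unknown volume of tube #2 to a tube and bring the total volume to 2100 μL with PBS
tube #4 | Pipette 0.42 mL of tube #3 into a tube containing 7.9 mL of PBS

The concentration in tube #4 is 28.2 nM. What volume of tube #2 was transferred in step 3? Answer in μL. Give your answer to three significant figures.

110 μL

Step 1: 40-fold → factor 40
Step 2: 320 μL brought to 1800 μL → factor 1800/320 = 5.625
Step 3: v brought to 2100 μL → factor = 2100 μL/v
Step 4: 0.42 mL + 7.9 mL = 8.32 mL total → factor 8.32/0.42 = 19.81
Product of known-step factors = 4457.1
Overall factor = 2.40 mM / (28.2 nM) = 85106
Step-3 factor = 85106 / 4457.1 = 19.094
v = 2100 μL / 19.094 = 110 μL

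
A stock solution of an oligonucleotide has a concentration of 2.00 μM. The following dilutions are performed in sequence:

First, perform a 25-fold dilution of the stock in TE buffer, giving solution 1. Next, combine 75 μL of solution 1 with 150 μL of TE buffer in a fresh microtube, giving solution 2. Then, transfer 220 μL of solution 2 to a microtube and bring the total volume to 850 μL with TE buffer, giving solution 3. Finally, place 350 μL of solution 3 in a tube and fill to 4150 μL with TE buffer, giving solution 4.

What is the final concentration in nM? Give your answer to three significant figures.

0.582 nM

Step 1: 25-fold → factor 25
Step 2: 75 μL + 150 μL = 225 μL total → factor 225/75 = 3
Step 3: 220 μL brought to 850 μL → factor 850/220 = 3.8636
Step 4: 350 μL brought to 4150 μL → factor 4150/350 = 11.857
Overall dilution factor = 25 × 3 × 3.8636 × 11.857 = 3435.9
Final = 2.00 μM / 3435.9 = 0.0005821 μM = 0.582 nM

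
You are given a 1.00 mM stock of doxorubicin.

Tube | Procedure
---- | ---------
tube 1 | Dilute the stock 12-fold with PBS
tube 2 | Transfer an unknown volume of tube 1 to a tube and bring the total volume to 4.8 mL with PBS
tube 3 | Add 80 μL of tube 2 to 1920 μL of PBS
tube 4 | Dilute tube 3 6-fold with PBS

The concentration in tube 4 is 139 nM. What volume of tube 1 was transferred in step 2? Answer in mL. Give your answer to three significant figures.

1.20 mL

Step 1: 12-fold → factor 12
Step 2: v brought to 4.8 mL → factor = 4.8 mL/v
Step 3: 80 μL + 1920 μL = 2000 μL total → factor 2000/80 = 25
Step 4: 6-fold → factor 6
Product of known-step factors = 1800
Overall factor = 1.00 mM / (139 nM) = 7194.2
Step-2 factor = 7194.2 / 1800 = 3.9968
v = 4.8 mL / 3.9968 = 1.20 mL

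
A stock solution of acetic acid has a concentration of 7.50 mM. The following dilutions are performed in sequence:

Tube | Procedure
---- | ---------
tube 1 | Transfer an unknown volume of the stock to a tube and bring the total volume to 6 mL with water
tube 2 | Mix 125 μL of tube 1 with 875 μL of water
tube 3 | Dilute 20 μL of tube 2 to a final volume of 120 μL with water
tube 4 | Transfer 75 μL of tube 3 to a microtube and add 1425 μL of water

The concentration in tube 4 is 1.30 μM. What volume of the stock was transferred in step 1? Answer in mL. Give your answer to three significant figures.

Step 1: v brought to 6 mL → factor = 6 mL/v
Step 2: 125 μL + 875 μL = 1000 μL total → factor 1000/125 = 8
Step 3: 20 μL brought to 120 μL → factor 120/20 = 6
Step 4: 75 μL + 1425 μL = 1500 μL total → factor 1500/75 = 20
Product of known-step factors = 960
Overall factor = 7.50 mM / (1.30 μM) = 5769.2
Step-1 factor = 5769.2 / 960 = 6.0096
v = 6 mL / 6.0096 = 0.998 mL

0.998 mL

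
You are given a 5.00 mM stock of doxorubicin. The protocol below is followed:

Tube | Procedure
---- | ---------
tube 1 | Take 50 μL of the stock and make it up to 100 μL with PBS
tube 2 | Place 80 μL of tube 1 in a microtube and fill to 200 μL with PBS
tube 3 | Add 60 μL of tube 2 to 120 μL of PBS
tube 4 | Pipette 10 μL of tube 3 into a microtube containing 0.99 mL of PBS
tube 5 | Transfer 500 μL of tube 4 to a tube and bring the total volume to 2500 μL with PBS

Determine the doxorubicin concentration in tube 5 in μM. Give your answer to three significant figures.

Step 1: 50 μL brought to 100 μL → factor 100/50 = 2
Step 2: 80 μL brought to 200 μL → factor 200/80 = 2.5
Step 3: 60 μL + 120 μL = 180 μL total → factor 180/60 = 3
Step 4: 10 μL + 0.99 mL = 1000 μL total → factor 1000/10 = 100
Step 5: 500 μL brought to 2500 μL → factor 2500/500 = 5
Overall dilution factor = 2 × 2.5 × 3 × 100 × 5 = 7500
Final = 5.00 mM / 7500 = 0.0006667 mM = 0.667 μM

0.667 μM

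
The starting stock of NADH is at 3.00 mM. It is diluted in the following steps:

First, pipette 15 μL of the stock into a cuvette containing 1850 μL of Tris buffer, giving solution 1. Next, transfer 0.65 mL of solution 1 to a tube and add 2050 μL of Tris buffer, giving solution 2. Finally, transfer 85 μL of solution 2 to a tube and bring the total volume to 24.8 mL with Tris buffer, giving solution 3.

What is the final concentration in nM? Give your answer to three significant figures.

Step 1: 15 μL + 1850 μL = 1865 μL total → factor 1865/15 = 124.33
Step 2: 0.65 mL + 2050 μL = 2.7 mL total → factor 2.7/0.65 = 4.1538
Step 3: 85 μL brought to 24.8 mL → factor 24800/85 = 291.76
Overall dilution factor = 124.33 × 4.1538 × 291.76 = 1.5069 × 10^5
Final = 3.00 mM / 1.5069 × 10^5 = 1.991 × 10^-5 mM = 19.9 nM

19.9 nM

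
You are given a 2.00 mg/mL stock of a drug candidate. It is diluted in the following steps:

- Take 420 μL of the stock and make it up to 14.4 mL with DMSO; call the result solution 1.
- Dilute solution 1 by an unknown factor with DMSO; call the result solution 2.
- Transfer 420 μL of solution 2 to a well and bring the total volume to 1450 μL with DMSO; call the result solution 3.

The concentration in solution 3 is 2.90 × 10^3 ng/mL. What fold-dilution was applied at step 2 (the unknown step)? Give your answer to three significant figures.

5.83-fold

Step 1: 420 μL brought to 14.4 mL → factor 14400/420 = 34.286
Step 2: unknown factor x
Step 3: 420 μL brought to 1450 μL → factor 1450/420 = 3.4524
Product of known-step factors = 118.37
Overall factor = 2.00 mg/mL / (2.90 × 10^3 ng/mL) = 689.66
x = 689.66 / 118.37 = 5.83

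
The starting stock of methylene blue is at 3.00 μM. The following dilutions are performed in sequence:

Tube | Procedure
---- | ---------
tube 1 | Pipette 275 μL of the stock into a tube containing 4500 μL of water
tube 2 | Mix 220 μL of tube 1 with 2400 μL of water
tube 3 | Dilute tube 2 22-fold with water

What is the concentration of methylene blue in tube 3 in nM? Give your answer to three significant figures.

0.659 nM

Step 1: 275 μL + 4500 μL = 4775 μL total → factor 4775/275 = 17.364
Step 2: 220 μL + 2400 μL = 2620 μL total → factor 2620/220 = 11.909
Step 3: 22-fold → factor 22
Overall dilution factor = 17.364 × 11.909 × 22 = 4549.3
Final = 3.00 μM / 4549.3 = 0.0006594 μM = 0.659 nM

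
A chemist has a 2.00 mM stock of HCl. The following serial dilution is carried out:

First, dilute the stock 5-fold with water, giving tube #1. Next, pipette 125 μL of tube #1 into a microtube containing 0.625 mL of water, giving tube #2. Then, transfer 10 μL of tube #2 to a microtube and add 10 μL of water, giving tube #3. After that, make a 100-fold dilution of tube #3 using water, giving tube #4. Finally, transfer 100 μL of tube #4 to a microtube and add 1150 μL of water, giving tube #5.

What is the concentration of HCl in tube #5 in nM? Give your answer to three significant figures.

26.7 nM

Step 1: 5-fold → factor 5
Step 2: 125 μL + 0.625 mL = 750 μL total → factor 750/125 = 6
Step 3: 10 μL + 10 μL = 20 μL total → factor 20/10 = 2
Step 4: 100-fold → factor 100
Step 5: 100 μL + 1150 μL = 1250 μL total → factor 1250/100 = 12.5
Overall dilution factor = 5 × 6 × 2 × 100 × 12.5 = 75000
Final = 2.00 mM / 75000 = 2.667 × 10^-5 mM = 26.7 nM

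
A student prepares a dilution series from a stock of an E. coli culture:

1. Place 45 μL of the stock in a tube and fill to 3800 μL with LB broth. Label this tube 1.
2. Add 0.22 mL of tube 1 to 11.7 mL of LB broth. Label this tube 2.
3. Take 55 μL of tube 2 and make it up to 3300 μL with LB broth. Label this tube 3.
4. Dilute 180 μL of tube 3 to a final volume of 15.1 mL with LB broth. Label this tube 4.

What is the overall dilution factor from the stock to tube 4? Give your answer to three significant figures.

Step 1: 45 μL brought to 3800 μL → factor 3800/45 = 84.444
Step 2: 0.22 mL + 11.7 mL = 11.92 mL total → factor 11.92/0.22 = 54.182
Step 3: 55 μL brought to 3300 μL → factor 3300/55 = 60
Step 4: 180 μL brought to 15.1 mL → factor 15100/180 = 83.889
Overall dilution factor = 84.444 × 54.182 × 60 × 83.889 = 2.3029 × 10^7

2.30 × 10^7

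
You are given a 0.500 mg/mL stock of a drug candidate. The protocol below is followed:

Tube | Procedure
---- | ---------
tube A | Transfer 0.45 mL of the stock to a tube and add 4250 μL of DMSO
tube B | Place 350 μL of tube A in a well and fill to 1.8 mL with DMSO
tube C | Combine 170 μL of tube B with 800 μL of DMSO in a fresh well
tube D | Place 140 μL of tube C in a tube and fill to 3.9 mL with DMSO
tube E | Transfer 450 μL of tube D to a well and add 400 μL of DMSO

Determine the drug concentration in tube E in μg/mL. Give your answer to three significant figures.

Step 1: 0.45 mL + 4250 μL = 4.7 mL total → factor 4.7/0.45 = 10.444
Step 2: 350 μL brought to 1.8 mL → factor 1800/350 = 5.1429
Step 3: 170 μL + 800 μL = 970 μL total → factor 970/170 = 5.7059
Step 4: 140 μL brought to 3.9 mL → factor 3900/140 = 27.857
Step 5: 450 μL + 400 μL = 850 μL total → factor 850/450 = 1.8889
Overall dilution factor = 10.444 × 5.1429 × 5.7059 × 27.857 × 1.8889 = 16127
Final = 0.500 mg/mL / 16127 = 3.100 × 10^-5 mg/mL = 0.0310 μg/mL

0.0310 μg/mL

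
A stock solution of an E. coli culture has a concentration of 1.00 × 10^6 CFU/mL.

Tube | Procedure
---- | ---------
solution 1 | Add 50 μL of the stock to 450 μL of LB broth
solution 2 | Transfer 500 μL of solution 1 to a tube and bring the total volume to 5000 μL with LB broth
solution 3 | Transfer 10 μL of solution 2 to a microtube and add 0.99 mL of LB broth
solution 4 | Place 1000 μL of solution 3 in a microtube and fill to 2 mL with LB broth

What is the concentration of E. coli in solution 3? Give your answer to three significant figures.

100 CFU/mL

Step 1: 50 μL + 450 μL = 500 μL total → factor 500/50 = 10
Step 2: 500 μL brought to 5000 μL → factor 5000/500 = 10
Step 3: 10 μL + 0.99 mL = 1000 μL total → factor 1000/10 = 100
Dilution factor through solution 3 = 10 × 10 × 100 = 10000
[solution 3] = 1.00 × 10^6 CFU/mL / 10000 = 100 CFU/mL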